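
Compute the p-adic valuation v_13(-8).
v_13(-8) = 0

v_13(n) is the largest exponent k such that 13^k divides n. Factor out: -8 = -13^0 · 8. (Sign doesn't affect v_p.) So v_13(-8) = 0.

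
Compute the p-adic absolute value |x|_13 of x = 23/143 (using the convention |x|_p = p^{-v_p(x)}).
|23/143|_13 = 13

Step 1 — compute v_13(x) by factoring powers of 13 out of the numerator and denominator: v_13(23/143) = -1. Step 2 — apply |x|_p = p^{-v_p(x)} = 13^{1} = 13.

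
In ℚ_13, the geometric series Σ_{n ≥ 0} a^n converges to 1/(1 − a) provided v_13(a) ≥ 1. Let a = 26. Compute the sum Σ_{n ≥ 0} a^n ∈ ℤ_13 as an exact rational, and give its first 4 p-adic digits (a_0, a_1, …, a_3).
Σ a^n = 1/(1 − a) = -1/25;  first 4 digits = (1, 2, 4, 8)

v_13(a) = 1 ≥ 1, so the series converges in ℤ_13 to 1/(1 − a) = 1/(1 − 26) = -1/25. Expand this rational in ℤ_13: compute digits iteratively via d_i = x_i mod 13, x_{i+1} = (x_i − d_i)/13. The first 4 digits are (1, 2, 4, 8).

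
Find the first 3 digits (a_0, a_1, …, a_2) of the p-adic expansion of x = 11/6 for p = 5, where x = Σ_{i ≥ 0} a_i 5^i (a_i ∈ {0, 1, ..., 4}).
(a_0, …, a_2) = (1, 1, 4)

v_5(11/6) = 0 (numerator and denominator both coprime to 5), so x ∈ ℤ_5^×. Compute digits iteratively via a_i = x_i mod 5, x_{i+1} = (x_i − a_i)/5, with x_0 = x:
  x_0 = 11/6;  a_0 = 1;  x_1 = (x_0 − 1)/5 = 1/6
  x_1 = 1/6;  a_1 = 1;  x_2 = (x_1 − 1)/5 = -1/6
  x_2 = -1/6;  a_2 = 4;  x_3 = (x_2 − 4)/5 = -5/6
Digits: (1, 1, 4).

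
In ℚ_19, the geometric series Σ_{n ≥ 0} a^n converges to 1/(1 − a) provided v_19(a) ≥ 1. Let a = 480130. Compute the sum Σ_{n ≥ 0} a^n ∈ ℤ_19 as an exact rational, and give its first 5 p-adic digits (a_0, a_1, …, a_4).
Σ a^n = 1/(1 − a) = -1/480129;  first 5 digits = (1, 0, 0, 13, 3)

v_19(a) = 3 ≥ 1, so the series converges in ℤ_19 to 1/(1 − a) = 1/(1 − 480130) = -1/480129. Expand this rational in ℤ_19: compute digits iteratively via d_i = x_i mod 19, x_{i+1} = (x_i − d_i)/19. The first 5 digits are (1, 0, 0, 13, 3).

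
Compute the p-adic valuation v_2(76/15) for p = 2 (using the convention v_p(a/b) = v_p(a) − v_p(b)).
v_2(76/15) = 2

Factor powers of 2 from the numerator and denominator of the reduced fraction: 76 = 2^2 · 19 and 15 = 2^0 · 15. Apply v_p(a/b) = v_p(a) − v_p(b): v_2(76/15) = 2 − 0 = 2.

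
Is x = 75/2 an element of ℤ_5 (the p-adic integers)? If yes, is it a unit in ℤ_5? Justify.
x ∈ ℤ_5 but not a unit; v_5(x) = 2 > 0

ℤ_5 = {x ∈ ℚ_5 : v_5(x) ≥ 0} and ℤ_5^× = {x ∈ ℤ_5 : v_5(x) = 0}. Here v_5(75/2) = v_5(num) − v_5(den) = 2; compare against these criteria.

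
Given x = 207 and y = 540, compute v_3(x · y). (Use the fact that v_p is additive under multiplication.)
v_3(111780) = 5

v_p(x) = 2 (factor: 207 = 3^2 · 23); v_p(y) = 3 (factor: 540 = 3^3 · 20). Additivity: v_p(xy) = v_p(x) + v_p(y) = 2 + 3 = 5. (Direct check: xy = 111780 = 3^5 · (460).)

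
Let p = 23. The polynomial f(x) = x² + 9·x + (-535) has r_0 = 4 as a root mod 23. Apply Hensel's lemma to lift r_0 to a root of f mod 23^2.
r_1 = 188 (mod 529)

Hensel: r_{i+1} = r_i − f(r_i)·(f′(r_i))^{-1} mod 23^{i+2}, f′(x) = 2x + 9. Iterate:
  r_0 = 4 (mod 23)
  r_1 = 188 (mod 529)
Final: r = 188 satisfies f(r) ≡ 0 mod 23^2.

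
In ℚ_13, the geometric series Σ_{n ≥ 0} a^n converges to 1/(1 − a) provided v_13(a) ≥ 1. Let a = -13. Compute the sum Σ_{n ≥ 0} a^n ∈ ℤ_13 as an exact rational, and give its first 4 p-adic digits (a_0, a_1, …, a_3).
Σ a^n = 1/(1 − a) = 1/14;  first 4 digits = (1, 12, 0, 12)

v_13(a) = 1 ≥ 1, so the series converges in ℤ_13 to 1/(1 − a) = 1/(1 − (-13)) = 1/14. Expand this rational in ℤ_13: compute digits iteratively via d_i = x_i mod 13, x_{i+1} = (x_i − d_i)/13. The first 4 digits are (1, 12, 0, 12).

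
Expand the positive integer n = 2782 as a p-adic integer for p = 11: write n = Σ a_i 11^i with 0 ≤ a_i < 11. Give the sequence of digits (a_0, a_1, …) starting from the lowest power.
(a_0, a_1, …) = (10, 10, 0, 2)

Repeated division by 11 gives the digits low-to-high: 2782 = 10 + 10·11^1 + 2·11^3. Digit sequence: (10, 10, 0, 2).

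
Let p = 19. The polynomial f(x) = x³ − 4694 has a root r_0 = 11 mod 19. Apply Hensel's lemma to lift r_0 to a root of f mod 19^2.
r_1 = 68 (mod 361)

Hensel: r_{i+1} = r_i − f(r_i)/f′(r_i) mod 19^{i+2}, where f′(x) = 3x². Iterate:
  r_0 = 11 (mod 19)
  r_1 = 68 (mod 361)
Final: r = 68 with f(r) ≡ 0 mod 19^2.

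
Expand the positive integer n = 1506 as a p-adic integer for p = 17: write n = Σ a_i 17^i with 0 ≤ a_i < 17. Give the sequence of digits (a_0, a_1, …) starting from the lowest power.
(a_0, a_1, …) = (10, 3, 5)

Repeated division by 17 gives the digits low-to-high: 1506 = 10 + 3·17^1 + 5·17^2. Digit sequence: (10, 3, 5).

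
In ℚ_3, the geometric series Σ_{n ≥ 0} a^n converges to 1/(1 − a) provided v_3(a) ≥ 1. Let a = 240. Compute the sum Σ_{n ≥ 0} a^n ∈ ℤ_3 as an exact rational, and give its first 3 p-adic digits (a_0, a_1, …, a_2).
Σ a^n = 1/(1 − a) = -1/239;  first 3 digits = (1, 2, 0)

v_3(a) = 1 ≥ 1, so the series converges in ℤ_3 to 1/(1 − a) = 1/(1 − 240) = -1/239. Expand this rational in ℤ_3: compute digits iteratively via d_i = x_i mod 3, x_{i+1} = (x_i − d_i)/3. The first 3 digits are (1, 2, 0).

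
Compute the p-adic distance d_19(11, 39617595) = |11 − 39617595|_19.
d_19(11, 39617595) = 1/2476099

Step 1 — x − y = 11 − 39617595 = -39617584. Step 2 — v_19(-39617584) = 5 (factor: -39617584 = −(19^5 · 16); the sign does not affect v_p). Step 3 — |x − y|_19 = 19^{-5} = 1/2476099.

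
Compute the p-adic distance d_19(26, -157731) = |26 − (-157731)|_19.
d_19(26, -157731) = 1/6859

Step 1 — x − y = 26 − (-157731) = 157757. Step 2 — v_19(157757) = 3 (factor: 157757 = (19^3 · 23); the sign does not affect v_p). Step 3 — |x − y|_19 = 19^{-3} = 1/6859.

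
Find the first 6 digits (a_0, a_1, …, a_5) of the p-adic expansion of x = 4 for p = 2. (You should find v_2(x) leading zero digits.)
(a_0, …, a_5) = (0, 0, 1, 0, 0, 0)

v_2(4) = 2, so a_0 = ... = a_1 = 0. Factor out: x = 2^2 · u with u = 1 a unit in ℤ_2. Expand u iteratively via a_{v+i} = u_i mod 2, u_{i+1} = (u_i − a_{v+i})/2:
  u_0 = 1;  a_2 = 1;  u_1 = (u_0 − 1)/2 = 0
  u_1 = 0;  a_3 = 0;  u_2 = (u_1 − 0)/2 = 0
  u_2 = 0;  a_4 = 0;  u_3 = (u_2 − 0)/2 = 0
  u_3 = 0;  a_5 = 0;  u_4 = (u_3 − 0)/2 = 0
Digits: (0, 0, 1, 0, 0, 0).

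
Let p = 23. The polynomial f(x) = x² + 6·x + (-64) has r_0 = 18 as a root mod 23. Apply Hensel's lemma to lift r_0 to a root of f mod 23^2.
r_1 = 110 (mod 529)

Hensel: r_{i+1} = r_i − f(r_i)·(f′(r_i))^{-1} mod 23^{i+2}, f′(x) = 2x + 6. Iterate:
  r_0 = 18 (mod 23)
  r_1 = 110 (mod 529)
Final: r = 110 satisfies f(r) ≡ 0 mod 23^2.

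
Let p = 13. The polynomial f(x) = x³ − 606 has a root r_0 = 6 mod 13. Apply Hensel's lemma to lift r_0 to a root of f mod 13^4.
r_3 = 7793 (mod 28561)

Hensel: r_{i+1} = r_i − f(r_i)/f′(r_i) mod 13^{i+2}, where f′(x) = 3x². Iterate:
  r_0 = 6 (mod 13)
  r_1 = 19 (mod 169)
  r_2 = 1202 (mod 2197)
  r_3 = 7793 (mod 28561)
Final: r = 7793 with f(r) ≡ 0 mod 13^4.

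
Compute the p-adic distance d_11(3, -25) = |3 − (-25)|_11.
d_11(3, -25) = 1

Step 1 — x − y = 3 − (-25) = 28. Step 2 — v_11(28) = 0 (factor: 28 = (11^0 · 28); the sign does not affect v_p). Step 3 — |x − y|_11 = 11^{0} = 1.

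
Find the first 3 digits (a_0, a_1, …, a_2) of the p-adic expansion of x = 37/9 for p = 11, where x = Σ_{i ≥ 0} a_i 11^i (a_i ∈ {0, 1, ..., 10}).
(a_0, …, a_2) = (9, 2, 1)

v_11(37/9) = 0 (numerator and denominator both coprime to 11), so x ∈ ℤ_11^×. Compute digits iteratively via a_i = x_i mod 11, x_{i+1} = (x_i − a_i)/11, with x_0 = x:
  x_0 = 37/9;  a_0 = 9;  x_1 = (x_0 − 9)/11 = -4/9
  x_1 = -4/9;  a_1 = 2;  x_2 = (x_1 − 2)/11 = -2/9
  x_2 = -2/9;  a_2 = 1;  x_3 = (x_2 − 1)/11 = -1/9
Digits: (9, 2, 1).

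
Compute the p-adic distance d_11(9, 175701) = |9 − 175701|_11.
d_11(9, 175701) = 1/14641

Step 1 — x − y = 9 − 175701 = -175692. Step 2 — v_11(-175692) = 4 (factor: -175692 = −(11^4 · 12); the sign does not affect v_p). Step 3 — |x − y|_11 = 11^{-4} = 1/14641.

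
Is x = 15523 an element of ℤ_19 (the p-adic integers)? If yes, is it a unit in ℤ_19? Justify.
x ∈ ℤ_19 but not a unit; v_19(x) = 2 > 0

ℤ_19 = {x ∈ ℚ_19 : v_19(x) ≥ 0} and ℤ_19^× = {x ∈ ℤ_19 : v_19(x) = 0}. Here v_19(15523) = v_19(num) − v_19(den) = 2; compare against these criteria.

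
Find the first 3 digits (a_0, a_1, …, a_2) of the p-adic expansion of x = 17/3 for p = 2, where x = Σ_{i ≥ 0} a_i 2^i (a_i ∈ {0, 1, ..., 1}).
(a_0, …, a_2) = (1, 1, 0)

v_2(17/3) = 0 (numerator and denominator both coprime to 2), so x ∈ ℤ_2^×. Compute digits iteratively via a_i = x_i mod 2, x_{i+1} = (x_i − a_i)/2, with x_0 = x:
  x_0 = 17/3;  a_0 = 1;  x_1 = (x_0 − 1)/2 = 7/3
  x_1 = 7/3;  a_1 = 1;  x_2 = (x_1 − 1)/2 = 2/3
  x_2 = 2/3;  a_2 = 0;  x_3 = (x_2 − 0)/2 = 1/3
Digits: (1, 1, 0).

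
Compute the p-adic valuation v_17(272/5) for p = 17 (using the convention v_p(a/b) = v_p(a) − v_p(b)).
v_17(272/5) = 1

Factor powers of 17 from the numerator and denominator of the reduced fraction: 272 = 17^1 · 16 and 5 = 17^0 · 5. Apply v_p(a/b) = v_p(a) − v_p(b): v_17(272/5) = 1 − 0 = 1.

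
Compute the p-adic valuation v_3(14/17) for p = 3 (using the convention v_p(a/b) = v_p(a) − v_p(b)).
v_3(14/17) = 0

Factor powers of 3 from the numerator and denominator of the reduced fraction: 14 = 3^0 · 14 and 17 = 3^0 · 17. Apply v_p(a/b) = v_p(a) − v_p(b): v_3(14/17) = 0 − 0 = 0.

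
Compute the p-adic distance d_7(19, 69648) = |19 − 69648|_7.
d_7(19, 69648) = 1/2401

Step 1 — x − y = 19 − 69648 = -69629. Step 2 — v_7(-69629) = 4 (factor: -69629 = −(7^4 · 29); the sign does not affect v_p). Step 3 — |x − y|_7 = 7^{-4} = 1/2401.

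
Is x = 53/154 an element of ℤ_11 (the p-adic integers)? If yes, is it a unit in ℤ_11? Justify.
x ∉ ℤ_11 (v_11(x) = -1 < 0)

ℤ_11 = {x ∈ ℚ_11 : v_11(x) ≥ 0} and ℤ_11^× = {x ∈ ℤ_11 : v_11(x) = 0}. Here v_11(53/154) = v_11(num) − v_11(den) = -1; compare against these criteria.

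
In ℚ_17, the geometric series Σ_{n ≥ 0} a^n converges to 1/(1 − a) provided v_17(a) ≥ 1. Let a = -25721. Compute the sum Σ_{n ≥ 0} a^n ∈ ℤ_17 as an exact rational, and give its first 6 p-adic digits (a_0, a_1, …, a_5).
Σ a^n = 1/(1 − a) = 1/25722;  first 6 digits = (1, 0, 13, 11, 15, 6)

v_17(a) = 2 ≥ 1, so the series converges in ℤ_17 to 1/(1 − a) = 1/(1 − (-25721)) = 1/25722. Expand this rational in ℤ_17: compute digits iteratively via d_i = x_i mod 17, x_{i+1} = (x_i − d_i)/17. The first 6 digits are (1, 0, 13, 11, 15, 6).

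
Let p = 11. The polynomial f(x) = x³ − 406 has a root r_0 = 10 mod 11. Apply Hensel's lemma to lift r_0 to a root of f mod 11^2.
r_1 = 54 (mod 121)

Hensel: r_{i+1} = r_i − f(r_i)/f′(r_i) mod 11^{i+2}, where f′(x) = 3x². Iterate:
  r_0 = 10 (mod 11)
  r_1 = 54 (mod 121)
Final: r = 54 with f(r) ≡ 0 mod 11^2.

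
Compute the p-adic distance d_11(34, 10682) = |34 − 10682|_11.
d_11(34, 10682) = 1/1331

Step 1 — x − y = 34 − 10682 = -10648. Step 2 — v_11(-10648) = 3 (factor: -10648 = −(11^3 · 8); the sign does not affect v_p). Step 3 — |x − y|_11 = 11^{-3} = 1/1331.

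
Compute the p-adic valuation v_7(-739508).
v_7(-739508) = 5

v_7(n) is the largest exponent k such that 7^k divides n. Factor out: -739508 = -7^5 · 44. (Sign doesn't affect v_p.) So v_7(-739508) = 5.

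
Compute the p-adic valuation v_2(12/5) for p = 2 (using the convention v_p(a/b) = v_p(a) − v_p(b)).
v_2(12/5) = 2

Factor powers of 2 from the numerator and denominator of the reduced fraction: 12 = 2^2 · 3 and 5 = 2^0 · 5. Apply v_p(a/b) = v_p(a) − v_p(b): v_2(12/5) = 2 − 0 = 2.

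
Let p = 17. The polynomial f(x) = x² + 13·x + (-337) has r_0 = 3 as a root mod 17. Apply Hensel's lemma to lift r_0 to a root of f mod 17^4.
r_3 = 61560 (mod 83521)

Hensel: r_{i+1} = r_i − f(r_i)·(f′(r_i))^{-1} mod 17^{i+2}, f′(x) = 2x + 13. Iterate:
  r_0 = 3 (mod 17)
  r_1 = 3 (mod 289)
  r_2 = 2604 (mod 4913)
  r_3 = 61560 (mod 83521)
Final: r = 61560 satisfies f(r) ≡ 0 mod 17^4.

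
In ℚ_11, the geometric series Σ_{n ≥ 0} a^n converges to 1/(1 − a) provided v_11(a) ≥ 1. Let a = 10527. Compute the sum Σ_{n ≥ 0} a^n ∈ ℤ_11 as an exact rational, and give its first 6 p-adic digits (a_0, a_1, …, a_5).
Σ a^n = 1/(1 − a) = -1/10526;  first 6 digits = (1, 0, 10, 7, 1, 6)

v_11(a) = 2 ≥ 1, so the series converges in ℤ_11 to 1/(1 − a) = 1/(1 − 10527) = -1/10526. Expand this rational in ℤ_11: compute digits iteratively via d_i = x_i mod 11, x_{i+1} = (x_i − d_i)/11. The first 6 digits are (1, 0, 10, 7, 1, 6).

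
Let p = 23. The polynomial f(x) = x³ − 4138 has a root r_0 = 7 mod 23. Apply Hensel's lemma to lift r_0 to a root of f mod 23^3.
r_2 = 8540 (mod 12167)

Hensel: r_{i+1} = r_i − f(r_i)/f′(r_i) mod 23^{i+2}, where f′(x) = 3x². Iterate:
  r_0 = 7 (mod 23)
  r_1 = 76 (mod 529)
  r_2 = 8540 (mod 12167)
Final: r = 8540 with f(r) ≡ 0 mod 23^3.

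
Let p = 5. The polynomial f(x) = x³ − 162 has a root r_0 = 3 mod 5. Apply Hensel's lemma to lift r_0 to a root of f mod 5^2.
r_1 = 8 (mod 25)

Hensel: r_{i+1} = r_i − f(r_i)/f′(r_i) mod 5^{i+2}, where f′(x) = 3x². Iterate:
  r_0 = 3 (mod 5)
  r_1 = 8 (mod 25)
Final: r = 8 with f(r) ≡ 0 mod 5^2.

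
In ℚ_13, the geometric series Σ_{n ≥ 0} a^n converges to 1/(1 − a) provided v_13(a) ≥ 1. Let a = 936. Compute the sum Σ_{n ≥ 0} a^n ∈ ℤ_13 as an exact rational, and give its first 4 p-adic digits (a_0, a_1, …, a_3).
Σ a^n = 1/(1 − a) = -1/935;  first 4 digits = (1, 7, 2, 1)

v_13(a) = 1 ≥ 1, so the series converges in ℤ_13 to 1/(1 − a) = 1/(1 − 936) = -1/935. Expand this rational in ℤ_13: compute digits iteratively via d_i = x_i mod 13, x_{i+1} = (x_i − d_i)/13. The first 4 digits are (1, 7, 2, 1).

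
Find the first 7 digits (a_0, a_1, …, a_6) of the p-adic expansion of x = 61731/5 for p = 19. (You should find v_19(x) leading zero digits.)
(a_0, …, a_6) = (0, 0, 0, 17, 3, 15, 3)

v_19(61731/5) = 3, so a_0 = ... = a_2 = 0. Factor out: x = 19^3 · u with u = 9/5 a unit in ℤ_19. Expand u iteratively via a_{v+i} = u_i mod 19, u_{i+1} = (u_i − a_{v+i})/19:
  u_0 = 9/5;  a_3 = 17;  u_1 = (u_0 − 17)/19 = -4/5
  u_1 = -4/5;  a_4 = 3;  u_2 = (u_1 − 3)/19 = -1/5
  u_2 = -1/5;  a_5 = 15;  u_3 = (u_2 − 15)/19 = -4/5
  u_3 = -4/5;  a_6 = 3;  u_4 = (u_3 − 3)/19 = -1/5
Digits: (0, 0, 0, 17, 3, 15, 3).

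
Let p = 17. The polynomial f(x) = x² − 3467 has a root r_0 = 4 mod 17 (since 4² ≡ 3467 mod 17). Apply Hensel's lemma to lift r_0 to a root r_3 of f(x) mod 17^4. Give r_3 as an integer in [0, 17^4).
r_3 = 45122 (mod 83521)

Hensel's recurrence: r_{i+1} = r_i − f(r_i)·(f′(r_i))^{-1} mod 17^{i+2}, with f′(x) = 2x. Iterate:
  r_0 = 4 (mod 17)
  r_1 = 38 (mod 289)
  r_2 = 905 (mod 4913)
  r_3 = 45122 (mod 83521)
Final: r_3 = 45122, and one checks f(r_3) ≡ 0 mod 17^4.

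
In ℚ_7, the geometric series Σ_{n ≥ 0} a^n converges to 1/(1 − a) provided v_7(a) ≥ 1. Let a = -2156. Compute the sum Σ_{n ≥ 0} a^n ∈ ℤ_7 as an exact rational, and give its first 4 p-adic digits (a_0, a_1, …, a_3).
Σ a^n = 1/(1 − a) = 1/2157;  first 4 digits = (1, 0, 5, 0)

v_7(a) = 2 ≥ 1, so the series converges in ℤ_7 to 1/(1 − a) = 1/(1 − (-2156)) = 1/2157. Expand this rational in ℤ_7: compute digits iteratively via d_i = x_i mod 7, x_{i+1} = (x_i − d_i)/7. The first 4 digits are (1, 0, 5, 0).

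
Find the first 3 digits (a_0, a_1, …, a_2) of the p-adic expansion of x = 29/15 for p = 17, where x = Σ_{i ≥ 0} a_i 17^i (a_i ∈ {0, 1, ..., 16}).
(a_0, …, a_2) = (11, 4, 2)

v_17(29/15) = 0 (numerator and denominator both coprime to 17), so x ∈ ℤ_17^×. Compute digits iteratively via a_i = x_i mod 17, x_{i+1} = (x_i − a_i)/17, with x_0 = x:
  x_0 = 29/15;  a_0 = 11;  x_1 = (x_0 − 11)/17 = -8/15
  x_1 = -8/15;  a_1 = 4;  x_2 = (x_1 − 4)/17 = -4/15
  x_2 = -4/15;  a_2 = 2;  x_3 = (x_2 − 2)/17 = -2/15
Digits: (11, 4, 2).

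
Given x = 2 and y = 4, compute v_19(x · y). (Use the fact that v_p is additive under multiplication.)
v_19(8) = 0

v_p(x) = 0 (factor: 2 = 19^0 · 2); v_p(y) = 0 (factor: 4 = 19^0 · 4). Additivity: v_p(xy) = v_p(x) + v_p(y) = 0 + 0 = 0. (Direct check: xy = 8 = 19^0 · (8).)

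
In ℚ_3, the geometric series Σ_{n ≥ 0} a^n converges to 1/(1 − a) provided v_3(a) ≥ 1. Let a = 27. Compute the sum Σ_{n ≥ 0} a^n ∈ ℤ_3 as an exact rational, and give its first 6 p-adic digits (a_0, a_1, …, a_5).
Σ a^n = 1/(1 − a) = -1/26;  first 6 digits = (1, 0, 0, 1, 0, 0)

v_3(a) = 3 ≥ 1, so the series converges in ℤ_3 to 1/(1 − a) = 1/(1 − 27) = -1/26. Expand this rational in ℤ_3: compute digits iteratively via d_i = x_i mod 3, x_{i+1} = (x_i − d_i)/3. The first 6 digits are (1, 0, 0, 1, 0, 0).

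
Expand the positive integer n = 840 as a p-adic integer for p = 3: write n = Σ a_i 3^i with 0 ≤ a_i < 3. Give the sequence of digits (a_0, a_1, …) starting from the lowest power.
(a_0, a_1, …) = (0, 1, 0, 1, 1, 0, 1)

Repeated division by 3 gives the digits low-to-high: 840 = 1·3^1 + 1·3^3 + 1·3^4 + 1·3^6. Digit sequence: (0, 1, 0, 1, 1, 0, 1).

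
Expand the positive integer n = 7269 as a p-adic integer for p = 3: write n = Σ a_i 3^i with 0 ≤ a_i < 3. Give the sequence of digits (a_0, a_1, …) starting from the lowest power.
(a_0, a_1, …) = (0, 2, 0, 2, 2, 2, 0, 0, 1)

Repeated division by 3 gives the digits low-to-high: 7269 = 2·3^1 + 2·3^3 + 2·3^4 + 2·3^5 + 1·3^8. Digit sequence: (0, 2, 0, 2, 2, 2, 0, 0, 1).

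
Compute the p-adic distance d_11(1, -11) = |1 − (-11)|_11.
d_11(1, -11) = 1

Step 1 — x − y = 1 − (-11) = 12. Step 2 — v_11(12) = 0 (factor: 12 = (11^0 · 12); the sign does not affect v_p). Step 3 — |x − y|_11 = 11^{0} = 1.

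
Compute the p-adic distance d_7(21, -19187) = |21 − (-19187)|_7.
d_7(21, -19187) = 1/2401

Step 1 — x − y = 21 − (-19187) = 19208. Step 2 — v_7(19208) = 4 (factor: 19208 = (7^4 · 8); the sign does not affect v_p). Step 3 — |x − y|_7 = 7^{-4} = 1/2401.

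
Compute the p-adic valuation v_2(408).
v_2(408) = 3

v_2(n) is the largest exponent k such that 2^k divides n. Factor out: 408 = 2^3 · 51. (Sign doesn't affect v_p.) So v_2(408) = 3.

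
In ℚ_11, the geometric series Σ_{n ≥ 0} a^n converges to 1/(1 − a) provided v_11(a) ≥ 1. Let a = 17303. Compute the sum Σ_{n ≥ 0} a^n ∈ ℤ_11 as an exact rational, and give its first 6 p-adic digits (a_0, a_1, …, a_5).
Σ a^n = 1/(1 − a) = -1/17302;  first 6 digits = (1, 0, 0, 2, 1, 0)

v_11(a) = 3 ≥ 1, so the series converges in ℤ_11 to 1/(1 − a) = 1/(1 − 17303) = -1/17302. Expand this rational in ℤ_11: compute digits iteratively via d_i = x_i mod 11, x_{i+1} = (x_i − d_i)/11. The first 6 digits are (1, 0, 0, 2, 1, 0).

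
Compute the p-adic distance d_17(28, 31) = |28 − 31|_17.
d_17(28, 31) = 1

Step 1 — x − y = 28 − 31 = -3. Step 2 — v_17(-3) = 0 (factor: -3 = −(17^0 · 3); the sign does not affect v_p). Step 3 — |x − y|_17 = 17^{0} = 1.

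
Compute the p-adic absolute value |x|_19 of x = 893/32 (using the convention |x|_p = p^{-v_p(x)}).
|893/32|_19 = 1/19

Step 1 — compute v_19(x) by factoring powers of 19 out of the numerator and denominator: v_19(893/32) = 1. Step 2 — apply |x|_p = p^{-v_p(x)} = 19^{-1} = 1/19.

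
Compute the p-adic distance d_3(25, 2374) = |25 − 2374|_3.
d_3(25, 2374) = 1/81

Step 1 — x − y = 25 − 2374 = -2349. Step 2 — v_3(-2349) = 4 (factor: -2349 = −(3^4 · 29); the sign does not affect v_p). Step 3 — |x − y|_3 = 3^{-4} = 1/81.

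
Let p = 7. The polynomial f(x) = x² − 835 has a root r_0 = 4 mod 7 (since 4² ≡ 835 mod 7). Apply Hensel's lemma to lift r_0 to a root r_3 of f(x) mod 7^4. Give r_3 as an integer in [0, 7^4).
r_3 = 1754 (mod 2401)

Hensel's recurrence: r_{i+1} = r_i − f(r_i)·(f′(r_i))^{-1} mod 7^{i+2}, with f′(x) = 2x. Iterate:
  r_0 = 4 (mod 7)
  r_1 = 39 (mod 49)
  r_2 = 39 (mod 343)
  r_3 = 1754 (mod 2401)
Final: r_3 = 1754, and one checks f(r_3) ≡ 0 mod 7^4.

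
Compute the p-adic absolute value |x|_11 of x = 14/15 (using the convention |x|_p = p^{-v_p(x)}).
|14/15|_11 = 1

Step 1 — compute v_11(x) by factoring powers of 11 out of the numerator and denominator: v_11(14/15) = 0. Step 2 — apply |x|_p = p^{-v_p(x)} = 11^{0} = 1.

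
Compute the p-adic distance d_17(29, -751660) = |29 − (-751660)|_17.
d_17(29, -751660) = 1/83521

Step 1 — x − y = 29 − (-751660) = 751689. Step 2 — v_17(751689) = 4 (factor: 751689 = (17^4 · 9); the sign does not affect v_p). Step 3 — |x − y|_17 = 17^{-4} = 1/83521.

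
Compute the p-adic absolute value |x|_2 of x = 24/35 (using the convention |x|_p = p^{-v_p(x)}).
|24/35|_2 = 1/8

Step 1 — compute v_2(x) by factoring powers of 2 out of the numerator and denominator: v_2(24/35) = 3. Step 2 — apply |x|_p = p^{-v_p(x)} = 2^{-3} = 1/8.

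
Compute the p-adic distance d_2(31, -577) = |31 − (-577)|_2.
d_2(31, -577) = 1/32

Step 1 — x − y = 31 − (-577) = 608. Step 2 — v_2(608) = 5 (factor: 608 = (2^5 · 19); the sign does not affect v_p). Step 3 — |x − y|_2 = 2^{-5} = 1/32.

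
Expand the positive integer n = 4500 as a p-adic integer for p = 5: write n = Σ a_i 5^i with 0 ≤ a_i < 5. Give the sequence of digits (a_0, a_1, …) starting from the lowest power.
(a_0, a_1, …) = (0, 0, 0, 1, 2, 1)

Repeated division by 5 gives the digits low-to-high: 4500 = 1·5^3 + 2·5^4 + 1·5^5. Digit sequence: (0, 0, 0, 1, 2, 1).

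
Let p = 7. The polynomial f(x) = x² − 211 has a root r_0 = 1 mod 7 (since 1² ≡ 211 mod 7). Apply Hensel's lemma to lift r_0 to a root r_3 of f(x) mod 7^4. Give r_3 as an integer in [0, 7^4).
r_3 = 1968 (mod 2401)

Hensel's recurrence: r_{i+1} = r_i − f(r_i)·(f′(r_i))^{-1} mod 7^{i+2}, with f′(x) = 2x. Iterate:
  r_0 = 1 (mod 7)
  r_1 = 8 (mod 49)
  r_2 = 253 (mod 343)
  r_3 = 1968 (mod 2401)
Final: r_3 = 1968, and one checks f(r_3) ≡ 0 mod 7^4.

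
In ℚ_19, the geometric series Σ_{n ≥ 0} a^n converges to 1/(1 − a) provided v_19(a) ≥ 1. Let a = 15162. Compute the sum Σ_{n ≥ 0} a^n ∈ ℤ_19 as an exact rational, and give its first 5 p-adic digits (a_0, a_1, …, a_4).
Σ a^n = 1/(1 − a) = -1/15161;  first 5 digits = (1, 0, 4, 2, 16)

v_19(a) = 2 ≥ 1, so the series converges in ℤ_19 to 1/(1 − a) = 1/(1 − 15162) = -1/15161. Expand this rational in ℤ_19: compute digits iteratively via d_i = x_i mod 19, x_{i+1} = (x_i − d_i)/19. The first 5 digits are (1, 0, 4, 2, 16).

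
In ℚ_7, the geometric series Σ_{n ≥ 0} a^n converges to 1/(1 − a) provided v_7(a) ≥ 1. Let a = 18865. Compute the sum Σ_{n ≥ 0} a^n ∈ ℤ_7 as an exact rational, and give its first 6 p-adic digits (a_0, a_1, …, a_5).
Σ a^n = 1/(1 − a) = -1/18864;  first 6 digits = (1, 0, 0, 6, 0, 1)

v_7(a) = 3 ≥ 1, so the series converges in ℤ_7 to 1/(1 − a) = 1/(1 − 18865) = -1/18864. Expand this rational in ℤ_7: compute digits iteratively via d_i = x_i mod 7, x_{i+1} = (x_i − d_i)/7. The first 6 digits are (1, 0, 0, 6, 0, 1).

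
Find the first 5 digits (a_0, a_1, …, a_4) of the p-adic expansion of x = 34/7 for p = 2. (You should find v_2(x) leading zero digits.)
(a_0, …, a_4) = (0, 1, 1, 1, 0)

v_2(34/7) = 1, so a_0 = ... = a_0 = 0. Factor out: x = 2^1 · u with u = 17/7 a unit in ℤ_2. Expand u iteratively via a_{v+i} = u_i mod 2, u_{i+1} = (u_i − a_{v+i})/2:
  u_0 = 17/7;  a_1 = 1;  u_1 = (u_0 − 1)/2 = 5/7
  u_1 = 5/7;  a_2 = 1;  u_2 = (u_1 − 1)/2 = -1/7
  u_2 = -1/7;  a_3 = 1;  u_3 = (u_2 − 1)/2 = -4/7
  u_3 = -4/7;  a_4 = 0;  u_4 = (u_3 − 0)/2 = -2/7
Digits: (0, 1, 1, 1, 0).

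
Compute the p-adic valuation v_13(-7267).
v_13(-7267) = 2

v_13(n) is the largest exponent k such that 13^k divides n. Factor out: -7267 = -13^2 · 43. (Sign doesn't affect v_p.) So v_13(-7267) = 2.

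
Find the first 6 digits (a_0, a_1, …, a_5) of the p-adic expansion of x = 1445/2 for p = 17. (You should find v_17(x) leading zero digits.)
(a_0, …, a_5) = (0, 0, 11, 8, 8, 8)

v_17(1445/2) = 2, so a_0 = ... = a_1 = 0. Factor out: x = 17^2 · u with u = 5/2 a unit in ℤ_17. Expand u iteratively via a_{v+i} = u_i mod 17, u_{i+1} = (u_i − a_{v+i})/17:
  u_0 = 5/2;  a_2 = 11;  u_1 = (u_0 − 11)/17 = -1/2
  u_1 = -1/2;  a_3 = 8;  u_2 = (u_1 − 8)/17 = -1/2
  u_2 = -1/2;  a_4 = 8;  u_3 = (u_2 − 8)/17 = -1/2
  u_3 = -1/2;  a_5 = 8;  u_4 = (u_3 − 8)/17 = -1/2
Digits: (0, 0, 11, 8, 8, 8).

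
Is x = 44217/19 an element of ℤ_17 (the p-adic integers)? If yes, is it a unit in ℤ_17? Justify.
x ∈ ℤ_17 but not a unit; v_17(x) = 3 > 0

ℤ_17 = {x ∈ ℚ_17 : v_17(x) ≥ 0} and ℤ_17^× = {x ∈ ℤ_17 : v_17(x) = 0}. Here v_17(44217/19) = v_17(num) − v_17(den) = 3; compare against these criteria.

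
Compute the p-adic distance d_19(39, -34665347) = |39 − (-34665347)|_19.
d_19(39, -34665347) = 1/2476099

Step 1 — x − y = 39 − (-34665347) = 34665386. Step 2 — v_19(34665386) = 5 (factor: 34665386 = (19^5 · 14); the sign does not affect v_p). Step 3 — |x − y|_19 = 19^{-5} = 1/2476099.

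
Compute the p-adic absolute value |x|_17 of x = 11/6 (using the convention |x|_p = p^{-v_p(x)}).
|11/6|_17 = 1

Step 1 — compute v_17(x) by factoring powers of 17 out of the numerator and denominator: v_17(11/6) = 0. Step 2 — apply |x|_p = p^{-v_p(x)} = 17^{0} = 1.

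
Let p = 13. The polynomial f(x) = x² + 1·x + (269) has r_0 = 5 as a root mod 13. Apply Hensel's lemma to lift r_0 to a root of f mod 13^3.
r_2 = 1591 (mod 2197)

Hensel: r_{i+1} = r_i − f(r_i)·(f′(r_i))^{-1} mod 13^{i+2}, f′(x) = 2x + 1. Iterate:
  r_0 = 5 (mod 13)
  r_1 = 70 (mod 169)
  r_2 = 1591 (mod 2197)
Final: r = 1591 satisfies f(r) ≡ 0 mod 13^3.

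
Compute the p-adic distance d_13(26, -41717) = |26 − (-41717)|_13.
d_13(26, -41717) = 1/2197

Step 1 — x − y = 26 − (-41717) = 41743. Step 2 — v_13(41743) = 3 (factor: 41743 = (13^3 · 19); the sign does not affect v_p). Step 3 — |x − y|_13 = 13^{-3} = 1/2197.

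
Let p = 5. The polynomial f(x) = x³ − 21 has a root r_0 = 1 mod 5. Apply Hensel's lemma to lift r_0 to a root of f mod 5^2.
r_1 = 16 (mod 25)

Hensel: r_{i+1} = r_i − f(r_i)/f′(r_i) mod 5^{i+2}, where f′(x) = 3x². Iterate:
  r_0 = 1 (mod 5)
  r_1 = 16 (mod 25)
Final: r = 16 with f(r) ≡ 0 mod 5^2.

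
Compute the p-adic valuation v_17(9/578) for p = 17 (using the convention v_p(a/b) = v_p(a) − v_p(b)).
v_17(9/578) = -2

Factor powers of 17 from the numerator and denominator of the reduced fraction: 9 = 17^0 · 9 and 578 = 17^2 · 2. Apply v_p(a/b) = v_p(a) − v_p(b): v_17(9/578) = 0 − 2 = -2.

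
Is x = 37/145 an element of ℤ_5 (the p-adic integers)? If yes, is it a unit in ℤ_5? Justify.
x ∉ ℤ_5 (v_5(x) = -1 < 0)

ℤ_5 = {x ∈ ℚ_5 : v_5(x) ≥ 0} and ℤ_5^× = {x ∈ ℤ_5 : v_5(x) = 0}. Here v_5(37/145) = v_5(num) − v_5(den) = -1; compare against these criteria.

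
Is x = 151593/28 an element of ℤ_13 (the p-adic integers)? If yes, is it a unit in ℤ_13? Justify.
x ∈ ℤ_13 but not a unit; v_13(x) = 3 > 0

ℤ_13 = {x ∈ ℚ_13 : v_13(x) ≥ 0} and ℤ_13^× = {x ∈ ℤ_13 : v_13(x) = 0}. Here v_13(151593/28) = v_13(num) − v_13(den) = 3; compare against these criteria.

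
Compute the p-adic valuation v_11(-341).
v_11(-341) = 1

v_11(n) is the largest exponent k such that 11^k divides n. Factor out: -341 = -11^1 · 31. (Sign doesn't affect v_p.) So v_11(-341) = 1.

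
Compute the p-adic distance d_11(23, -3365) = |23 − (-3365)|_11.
d_11(23, -3365) = 1/121

Step 1 — x − y = 23 − (-3365) = 3388. Step 2 — v_11(3388) = 2 (factor: 3388 = (11^2 · 28); the sign does not affect v_p). Step 3 — |x − y|_11 = 11^{-2} = 1/121.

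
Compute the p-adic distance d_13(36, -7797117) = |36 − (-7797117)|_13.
d_13(36, -7797117) = 1/371293

Step 1 — x − y = 36 − (-7797117) = 7797153. Step 2 — v_13(7797153) = 5 (factor: 7797153 = (13^5 · 21); the sign does not affect v_p). Step 3 — |x − y|_13 = 13^{-5} = 1/371293.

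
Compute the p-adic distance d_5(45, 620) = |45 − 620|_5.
d_5(45, 620) = 1/25

Step 1 — x − y = 45 − 620 = -575. Step 2 — v_5(-575) = 2 (factor: -575 = −(5^2 · 23); the sign does not affect v_p). Step 3 — |x − y|_5 = 5^{-2} = 1/25.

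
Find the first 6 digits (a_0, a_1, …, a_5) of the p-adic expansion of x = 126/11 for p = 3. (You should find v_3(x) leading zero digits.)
(a_0, …, a_5) = (0, 0, 1, 2, 1, 0)

v_3(126/11) = 2, so a_0 = ... = a_1 = 0. Factor out: x = 3^2 · u with u = 14/11 a unit in ℤ_3. Expand u iteratively via a_{v+i} = u_i mod 3, u_{i+1} = (u_i − a_{v+i})/3:
  u_0 = 14/11;  a_2 = 1;  u_1 = (u_0 − 1)/3 = 1/11
  u_1 = 1/11;  a_3 = 2;  u_2 = (u_1 − 2)/3 = -7/11
  u_2 = -7/11;  a_4 = 1;  u_3 = (u_2 − 1)/3 = -6/11
  u_3 = -6/11;  a_5 = 0;  u_4 = (u_3 − 0)/3 = -2/11
Digits: (0, 0, 1, 2, 1, 0).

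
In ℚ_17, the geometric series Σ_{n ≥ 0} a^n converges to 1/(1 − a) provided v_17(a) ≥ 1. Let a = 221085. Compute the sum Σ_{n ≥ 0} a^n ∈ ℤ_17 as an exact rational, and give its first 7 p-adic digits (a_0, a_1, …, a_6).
Σ a^n = 1/(1 − a) = -1/221084;  first 7 digits = (1, 0, 0, 11, 2, 0, 2)

v_17(a) = 3 ≥ 1, so the series converges in ℤ_17 to 1/(1 − a) = 1/(1 − 221085) = -1/221084. Expand this rational in ℤ_17: compute digits iteratively via d_i = x_i mod 17, x_{i+1} = (x_i − d_i)/17. The first 7 digits are (1, 0, 0, 11, 2, 0, 2).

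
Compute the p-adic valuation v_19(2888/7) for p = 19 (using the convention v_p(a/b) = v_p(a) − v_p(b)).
v_19(2888/7) = 2

Factor powers of 19 from the numerator and denominator of the reduced fraction: 2888 = 19^2 · 8 and 7 = 19^0 · 7. Apply v_p(a/b) = v_p(a) − v_p(b): v_19(2888/7) = 2 − 0 = 2.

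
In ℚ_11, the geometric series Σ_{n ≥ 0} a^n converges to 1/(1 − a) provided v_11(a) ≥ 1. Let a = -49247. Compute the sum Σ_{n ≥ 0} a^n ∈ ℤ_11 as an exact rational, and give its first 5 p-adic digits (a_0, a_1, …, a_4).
Σ a^n = 1/(1 − a) = 1/49248;  first 5 digits = (1, 0, 0, 7, 7)

v_11(a) = 3 ≥ 1, so the series converges in ℤ_11 to 1/(1 − a) = 1/(1 − (-49247)) = 1/49248. Expand this rational in ℤ_11: compute digits iteratively via d_i = x_i mod 11, x_{i+1} = (x_i − d_i)/11. The first 5 digits are (1, 0, 0, 7, 7).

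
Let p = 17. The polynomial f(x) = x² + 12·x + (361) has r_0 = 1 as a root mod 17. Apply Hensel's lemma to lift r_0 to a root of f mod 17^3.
r_2 = 4557 (mod 4913)

Hensel: r_{i+1} = r_i − f(r_i)·(f′(r_i))^{-1} mod 17^{i+2}, f′(x) = 2x + 12. Iterate:
  r_0 = 1 (mod 17)
  r_1 = 222 (mod 289)
  r_2 = 4557 (mod 4913)
Final: r = 4557 satisfies f(r) ≡ 0 mod 17^3.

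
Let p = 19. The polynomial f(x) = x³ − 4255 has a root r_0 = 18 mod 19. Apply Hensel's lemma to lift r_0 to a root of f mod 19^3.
r_2 = 5870 (mod 6859)

Hensel: r_{i+1} = r_i − f(r_i)/f′(r_i) mod 19^{i+2}, where f′(x) = 3x². Iterate:
  r_0 = 18 (mod 19)
  r_1 = 94 (mod 361)
  r_2 = 5870 (mod 6859)
Final: r = 5870 with f(r) ≡ 0 mod 19^3.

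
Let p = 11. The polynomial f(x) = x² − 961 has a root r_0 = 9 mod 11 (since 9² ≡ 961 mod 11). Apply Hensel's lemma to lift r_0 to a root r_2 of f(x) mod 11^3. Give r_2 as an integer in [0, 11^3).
r_2 = 31 (mod 1331)

Hensel's recurrence: r_{i+1} = r_i − f(r_i)·(f′(r_i))^{-1} mod 11^{i+2}, with f′(x) = 2x. Iterate:
  r_0 = 9 (mod 11)
  r_1 = 31 (mod 121)
  r_2 = 31 (mod 1331)
Final: r_2 = 31, and one checks f(r_2) ≡ 0 mod 11^3.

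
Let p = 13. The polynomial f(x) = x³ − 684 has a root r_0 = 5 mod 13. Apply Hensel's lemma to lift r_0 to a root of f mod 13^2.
r_1 = 44 (mod 169)

Hensel: r_{i+1} = r_i − f(r_i)/f′(r_i) mod 13^{i+2}, where f′(x) = 3x². Iterate:
  r_0 = 5 (mod 13)
  r_1 = 44 (mod 169)
Final: r = 44 with f(r) ≡ 0 mod 13^2.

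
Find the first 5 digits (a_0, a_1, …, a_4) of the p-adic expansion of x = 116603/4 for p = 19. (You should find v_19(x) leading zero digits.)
(a_0, …, a_4) = (0, 0, 0, 9, 14)

v_19(116603/4) = 3, so a_0 = ... = a_2 = 0. Factor out: x = 19^3 · u with u = 17/4 a unit in ℤ_19. Expand u iteratively via a_{v+i} = u_i mod 19, u_{i+1} = (u_i − a_{v+i})/19:
  u_0 = 17/4;  a_3 = 9;  u_1 = (u_0 − 9)/19 = -1/4
  u_1 = -1/4;  a_4 = 14;  u_2 = (u_1 − 14)/19 = -3/4
Digits: (0, 0, 0, 9, 14).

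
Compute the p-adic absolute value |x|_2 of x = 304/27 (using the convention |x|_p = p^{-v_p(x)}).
|304/27|_2 = 1/16

Step 1 — compute v_2(x) by factoring powers of 2 out of the numerator and denominator: v_2(304/27) = 4. Step 2 — apply |x|_p = p^{-v_p(x)} = 2^{-4} = 1/16.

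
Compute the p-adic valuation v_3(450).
v_3(450) = 2

v_3(n) is the largest exponent k such that 3^k divides n. Factor out: 450 = 3^2 · 50. (Sign doesn't affect v_p.) So v_3(450) = 2.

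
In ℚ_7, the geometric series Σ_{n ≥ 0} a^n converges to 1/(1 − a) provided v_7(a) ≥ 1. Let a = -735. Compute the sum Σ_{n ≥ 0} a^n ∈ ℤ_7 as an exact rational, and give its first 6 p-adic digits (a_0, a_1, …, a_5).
Σ a^n = 1/(1 − a) = 1/736;  first 6 digits = (1, 0, 6, 4, 0, 4)

v_7(a) = 2 ≥ 1, so the series converges in ℤ_7 to 1/(1 − a) = 1/(1 − (-735)) = 1/736. Expand this rational in ℤ_7: compute digits iteratively via d_i = x_i mod 7, x_{i+1} = (x_i − d_i)/7. The first 6 digits are (1, 0, 6, 4, 0, 4).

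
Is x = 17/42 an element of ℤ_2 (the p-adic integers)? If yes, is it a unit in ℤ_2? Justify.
x ∉ ℤ_2 (v_2(x) = -1 < 0)

ℤ_2 = {x ∈ ℚ_2 : v_2(x) ≥ 0} and ℤ_2^× = {x ∈ ℤ_2 : v_2(x) = 0}. Here v_2(17/42) = v_2(num) − v_2(den) = -1; compare against these criteria.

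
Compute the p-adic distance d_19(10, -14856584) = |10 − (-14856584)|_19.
d_19(10, -14856584) = 1/2476099

Step 1 — x − y = 10 − (-14856584) = 14856594. Step 2 — v_19(14856594) = 5 (factor: 14856594 = (19^5 · 6); the sign does not affect v_p). Step 3 — |x − y|_19 = 19^{-5} = 1/2476099.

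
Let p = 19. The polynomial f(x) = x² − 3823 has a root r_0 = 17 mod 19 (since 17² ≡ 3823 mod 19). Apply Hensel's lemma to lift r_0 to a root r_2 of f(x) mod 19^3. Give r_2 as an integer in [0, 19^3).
r_2 = 1119 (mod 6859)

Hensel's recurrence: r_{i+1} = r_i − f(r_i)·(f′(r_i))^{-1} mod 19^{i+2}, with f′(x) = 2x. Iterate:
  r_0 = 17 (mod 19)
  r_1 = 36 (mod 361)
  r_2 = 1119 (mod 6859)
Final: r_2 = 1119, and one checks f(r_2) ≡ 0 mod 19^3.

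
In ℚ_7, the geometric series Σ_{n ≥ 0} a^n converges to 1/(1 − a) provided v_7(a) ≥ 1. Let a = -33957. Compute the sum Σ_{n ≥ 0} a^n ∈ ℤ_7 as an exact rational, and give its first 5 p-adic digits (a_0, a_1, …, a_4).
Σ a^n = 1/(1 − a) = 1/33958;  first 5 digits = (1, 0, 0, 6, 6)

v_7(a) = 3 ≥ 1, so the series converges in ℤ_7 to 1/(1 − a) = 1/(1 − (-33957)) = 1/33958. Expand this rational in ℤ_7: compute digits iteratively via d_i = x_i mod 7, x_{i+1} = (x_i − d_i)/7. The first 5 digits are (1, 0, 0, 6, 6).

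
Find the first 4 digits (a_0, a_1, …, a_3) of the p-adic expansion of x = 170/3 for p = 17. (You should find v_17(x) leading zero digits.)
(a_0, …, a_3) = (0, 9, 11, 5)

v_17(170/3) = 1, so a_0 = ... = a_0 = 0. Factor out: x = 17^1 · u with u = 10/3 a unit in ℤ_17. Expand u iteratively via a_{v+i} = u_i mod 17, u_{i+1} = (u_i − a_{v+i})/17:
  u_0 = 10/3;  a_1 = 9;  u_1 = (u_0 − 9)/17 = -1/3
  u_1 = -1/3;  a_2 = 11;  u_2 = (u_1 − 11)/17 = -2/3
  u_2 = -2/3;  a_3 = 5;  u_3 = (u_2 − 5)/17 = -1/3
Digits: (0, 9, 11, 5).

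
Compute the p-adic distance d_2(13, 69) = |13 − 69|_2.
d_2(13, 69) = 1/8

Step 1 — x − y = 13 − 69 = -56. Step 2 — v_2(-56) = 3 (factor: -56 = −(2^3 · 7); the sign does not affect v_p). Step 3 — |x − y|_2 = 2^{-3} = 1/8.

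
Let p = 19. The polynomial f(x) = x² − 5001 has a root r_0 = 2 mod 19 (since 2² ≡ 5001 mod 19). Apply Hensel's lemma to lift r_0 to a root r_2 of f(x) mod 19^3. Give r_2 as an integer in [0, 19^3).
r_2 = 1522 (mod 6859)

Hensel's recurrence: r_{i+1} = r_i − f(r_i)·(f′(r_i))^{-1} mod 19^{i+2}, with f′(x) = 2x. Iterate:
  r_0 = 2 (mod 19)
  r_1 = 78 (mod 361)
  r_2 = 1522 (mod 6859)
Final: r_2 = 1522, and one checks f(r_2) ≡ 0 mod 19^3.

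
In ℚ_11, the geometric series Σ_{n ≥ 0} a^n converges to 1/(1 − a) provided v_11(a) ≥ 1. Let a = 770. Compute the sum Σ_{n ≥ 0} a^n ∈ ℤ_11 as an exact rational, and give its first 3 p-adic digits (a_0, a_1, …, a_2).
Σ a^n = 1/(1 − a) = -1/769;  first 3 digits = (1, 4, 0)

v_11(a) = 1 ≥ 1, so the series converges in ℤ_11 to 1/(1 − a) = 1/(1 − 770) = -1/769. Expand this rational in ℤ_11: compute digits iteratively via d_i = x_i mod 11, x_{i+1} = (x_i − d_i)/11. The first 3 digits are (1, 4, 0).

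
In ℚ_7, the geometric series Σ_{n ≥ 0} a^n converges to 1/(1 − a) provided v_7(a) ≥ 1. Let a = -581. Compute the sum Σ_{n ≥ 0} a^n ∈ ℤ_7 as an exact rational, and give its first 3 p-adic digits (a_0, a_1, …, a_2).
Σ a^n = 1/(1 − a) = 1/582;  first 3 digits = (1, 1, 3)

v_7(a) = 1 ≥ 1, so the series converges in ℤ_7 to 1/(1 − a) = 1/(1 − (-581)) = 1/582. Expand this rational in ℤ_7: compute digits iteratively via d_i = x_i mod 7, x_{i+1} = (x_i − d_i)/7. The first 3 digits are (1, 1, 3).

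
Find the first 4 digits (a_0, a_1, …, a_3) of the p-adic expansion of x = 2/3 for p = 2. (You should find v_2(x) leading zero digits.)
(a_0, …, a_3) = (0, 1, 1, 0)

v_2(2/3) = 1, so a_0 = ... = a_0 = 0. Factor out: x = 2^1 · u with u = 1/3 a unit in ℤ_2. Expand u iteratively via a_{v+i} = u_i mod 2, u_{i+1} = (u_i − a_{v+i})/2:
  u_0 = 1/3;  a_1 = 1;  u_1 = (u_0 − 1)/2 = -1/3
  u_1 = -1/3;  a_2 = 1;  u_2 = (u_1 − 1)/2 = -2/3
  u_2 = -2/3;  a_3 = 0;  u_3 = (u_2 − 0)/2 = -1/3
Digits: (0, 1, 1, 0).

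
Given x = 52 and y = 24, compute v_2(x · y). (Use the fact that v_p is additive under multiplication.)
v_2(1248) = 5

v_p(x) = 2 (factor: 52 = 2^2 · 13); v_p(y) = 3 (factor: 24 = 2^3 · 3). Additivity: v_p(xy) = v_p(x) + v_p(y) = 2 + 3 = 5. (Direct check: xy = 1248 = 2^5 · (39).)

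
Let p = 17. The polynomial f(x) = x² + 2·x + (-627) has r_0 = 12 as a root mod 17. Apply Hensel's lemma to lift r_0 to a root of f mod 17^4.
r_3 = 7866 (mod 83521)

Hensel: r_{i+1} = r_i − f(r_i)·(f′(r_i))^{-1} mod 17^{i+2}, f′(x) = 2x + 2. Iterate:
  r_0 = 12 (mod 17)
  r_1 = 63 (mod 289)
  r_2 = 2953 (mod 4913)
  r_3 = 7866 (mod 83521)
Final: r = 7866 satisfies f(r) ≡ 0 mod 17^4.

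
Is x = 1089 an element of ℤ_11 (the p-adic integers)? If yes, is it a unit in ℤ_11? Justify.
x ∈ ℤ_11 but not a unit; v_11(x) = 2 > 0

ℤ_11 = {x ∈ ℚ_11 : v_11(x) ≥ 0} and ℤ_11^× = {x ∈ ℤ_11 : v_11(x) = 0}. Here v_11(1089) = v_11(num) − v_11(den) = 2; compare against these criteria.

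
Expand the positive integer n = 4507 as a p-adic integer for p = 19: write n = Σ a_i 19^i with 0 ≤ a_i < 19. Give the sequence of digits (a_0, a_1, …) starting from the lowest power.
(a_0, a_1, …) = (4, 9, 12)

Repeated division by 19 gives the digits low-to-high: 4507 = 4 + 9·19^1 + 12·19^2. Digit sequence: (4, 9, 12).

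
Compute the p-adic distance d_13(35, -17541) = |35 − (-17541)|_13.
d_13(35, -17541) = 1/2197

Step 1 — x − y = 35 − (-17541) = 17576. Step 2 — v_13(17576) = 3 (factor: 17576 = (13^3 · 8); the sign does not affect v_p). Step 3 — |x − y|_13 = 13^{-3} = 1/2197.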